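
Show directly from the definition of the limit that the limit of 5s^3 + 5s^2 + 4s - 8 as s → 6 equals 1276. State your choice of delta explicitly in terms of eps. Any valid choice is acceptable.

delta = min(1, eps/704)

Fix eps > 0. We want delta > 0 such that 0 < |s − 6| < delta implies |(5s^3 + 5s^2 + 4s - 8) − 1276| < eps.
(5s^3 + 5s^2 + 4s - 8) − 1276 = 5s^3 + 5s^2 + 4s - 1284 = (s − 6)(5s^2 + 35s + 214).
So |(5s^3 + 5s^2 + 4s - 8) − 1276| = |s − 6|·|5s^2 + 35s + 214|.
Assume first that |s − 6| < 1, so |s| < 7. Then |5s^2 + 35s + 214| ≤ 5·7^2 + 35·7 + 214 = 704.
Hence |(5s^3 + 5s^2 + 4s - 8) − 1276| ≤ 704|s − 6| < eps provided |s − 6| < eps/704.
Take delta = min(1, eps/704). Then 0 < |s − 6| < delta gives both |s − 6| < 1 and |s − 6| < eps/704, so |(5s^3 + 5s^2 + 4s - 8) − 1276| < eps.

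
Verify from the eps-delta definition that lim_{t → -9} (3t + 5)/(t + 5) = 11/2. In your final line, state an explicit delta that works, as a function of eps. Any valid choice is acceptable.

delta = min(2, (4/5)eps)

Suppose eps > 0. We want delta > 0 with 0 < |t + 9| < delta ⇒ |(3t + 5)/(t + 5) − (11/2)| < eps.
Combining over a common denominator, (3t + 5)/(t + 5) − (11/2) = [(3t + 5)·(-4) − (-22)·(t + 5)] / [(-4)·(t + 5)] = 10(t + 9) / ((-4)(t + 5)).
So |(3t + 5)/(t + 5) − (11/2)| = 10|t + 9| / (4·|t + 5|).
Restrict delta ≤ 2. Then |t + 9| < 2 gives |t + 5| = |(t + 9) + (-4)| ≥ 4 − 2 = 2.
Hence |(3t + 5)/(t + 5) − (11/2)| < 10|t + 9|/(4·2) = (5/4)|t + 9|, which is < eps once |t + 9| < (4/5)eps.
Take delta = min(2, (4/5)eps). Then 0 < |t + 9| < delta forces both bounds, so |(3t + 5)/(t + 5) − (11/2)| < eps.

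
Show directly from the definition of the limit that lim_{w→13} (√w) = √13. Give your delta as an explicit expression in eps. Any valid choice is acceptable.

Fix eps > 0. We want delta > 0 such that 0 < |w − 13| < delta implies |√w − √13| < eps.
Multiplying by the conjugate, |√w − √13| = |w − 13|/(√w + √13).
Restrict delta ≤ 13 so that |w − 13| < 13 forces w > 0, and then √w + √13 > √13.
Hence |√w − √13| < |w − 13|/√13, which is < eps once |w − 13| < √13·eps.
Take delta = min(13, √13·eps). If 0 < |w − 13| < delta then w > 0 and |√w − √13| < |w − 13|/√13 < eps.

delta = min(13, √13·eps)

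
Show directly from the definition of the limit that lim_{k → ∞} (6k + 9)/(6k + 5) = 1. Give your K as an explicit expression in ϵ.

Suppose ϵ > 0. For k ≥ 1, |(6k + 9)/(6k + 5) − 1| = |24|/(6(6k + 5)) = 24/(6(6k + 5)).
Since 6k + 5 ≥ 6k for k ≥ 1, this is ≤ 24/(6·6k) = (2/3)/k.
So |(6k + 9)/(6k + 5) − 1| < ϵ whenever k > (2/3)/ϵ.
Take K = (2/3)/ϵ. If k > K then |(6k + 9)/(6k + 5) − 1| ≤ (2/3)/k < ϵ.

K = (2/3)/ϵ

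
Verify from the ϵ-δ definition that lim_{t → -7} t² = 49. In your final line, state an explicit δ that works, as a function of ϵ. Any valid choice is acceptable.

δ = min(2, ϵ/16)

Let ϵ > 0. We seek δ > 0 with 0 < |t + 7| < δ ⇒ |t² − 49| < ϵ.
Factor: t² − 49 = (t + 7)(t - 7), so |t² − 49| = |t + 7|·|t - 7|.
Impose δ ≤ 2 so that |t| < 9; then |t - 7| ≤ 16.
Hence |t² − 49| ≤ 16|t + 7|, which is < ϵ once |t + 7| < ϵ/16.
Take δ = min(2, ϵ/16). If 0 < |t + 7| < δ then both bounds hold and |t² − 49| ≤ 16|t + 7| < 16·(ϵ/16) = ϵ.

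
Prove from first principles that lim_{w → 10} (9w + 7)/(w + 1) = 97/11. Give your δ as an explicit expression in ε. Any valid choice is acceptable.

δ = min(11/2, (121/4)ε)

Let ε > 0. We want δ > 0 with 0 < |w − 10| < δ ⇒ |(9w + 7)/(w + 1) − (97/11)| < ε.
Combining over a common denominator, (9w + 7)/(w + 1) − (97/11) = [(9w + 7)·11 − 97·(w + 1)] / [11·(w + 1)] = 2(w − 10) / (11(w + 1)).
So |(9w + 7)/(w + 1) − (97/11)| = 2|w − 10| / (11·|w + 1|).
Require δ ≤ 11/2, so |w + 1| ≥ |11| − |w − 10| > 11 − 11/2 = 11/2.
Hence |(9w + 7)/(w + 1) − (97/11)| < 2|w − 10|/(11·(11/2)) = (4/121)|w − 10|, which is < ε once |w − 10| < (121/4)ε.
Take δ = min(11/2, (121/4)ε). Then 0 < |w − 10| < δ forces both bounds, so |(9w + 7)/(w + 1) − (97/11)| < ε.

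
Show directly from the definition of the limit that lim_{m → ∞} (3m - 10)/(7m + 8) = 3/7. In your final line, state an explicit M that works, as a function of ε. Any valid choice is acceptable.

M = (94/49)/ε

Fix ε > 0. For m ≥ 1, |(3m - 10)/(7m + 8) − (3/7)| = |-94|/(7(7m + 8)) = 94/(7(7m + 8)).
Since 7m + 8 ≥ 7m for m ≥ 1, this is ≤ 94/(7·7m) = (94/49)/m.
So |(3m - 10)/(7m + 8) − (3/7)| < ε whenever m > (94/49)/ε.
Take M = (94/49)/ε. If m > M then |(3m - 10)/(7m + 8) − (3/7)| ≤ (94/49)/m < ε.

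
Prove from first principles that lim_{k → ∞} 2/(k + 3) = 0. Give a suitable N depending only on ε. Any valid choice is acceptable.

N = 2/ε

Let ε > 0 be given. For k ≥ 1, |2/(k + 3) − 0| = 2/(k + 3) ≤ 2/k.
We need 2/k < ε, i.e. k > 2/ε.
Take N = 2/ε. If k > N then |2/(k + 3)| ≤ 2/k < ε.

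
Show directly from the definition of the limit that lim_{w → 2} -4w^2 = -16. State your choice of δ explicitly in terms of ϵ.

δ = min(1, ϵ/20)

Let ϵ > 0 be given. We want δ > 0 such that 0 < |w − 2| < δ implies |(-4w^2) + 16| < ϵ.
(-4w^2) + 16 = -4w^2 + 16 = (w − 2)(-4w - 8).
So |(-4w^2) + 16| = |w − 2|·|-4w - 8|.
Require δ ≤ 1. Then |w − 2| < 1 gives |w| < 3, and by the triangle inequality |-4w - 8| ≤ 4·3 + 8 = 20.
Hence |(-4w^2) + 16| ≤ 20|w − 2| < ϵ provided |w − 2| < ϵ/20.
Choosing δ = min(1, ϵ/20) ensures both conditions, hence |(-4w^2) + 16| < ϵ.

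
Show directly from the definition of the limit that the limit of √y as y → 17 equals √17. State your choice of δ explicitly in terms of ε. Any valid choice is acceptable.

δ = min(17, √17·ε)

Fix ε > 0. We want δ > 0 such that 0 < |y − 17| < δ implies |√y − √17| < ε.
Multiplying by the conjugate, |√y − √17| = |y − 17|/(√y + √17).
Restrict δ ≤ 17 so that |y − 17| < 17 forces y > 0, and then √y + √17 > √17.
Hence |√y − √17| < |y − 17|/√17, which is < ε once |y − 17| < √17·ε.
Take δ = min(17, √17·ε). If 0 < |y − 17| < δ then y > 0 and |√y − √17| < |y − 17|/√17 < ε.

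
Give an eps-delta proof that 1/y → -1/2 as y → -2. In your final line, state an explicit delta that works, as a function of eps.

Let eps > 0. We seek delta > 0 such that 0 < |y + 2| < delta implies |1/y + 1/2| < eps.
|1/y + 1/2| = |-2 − y|/(2·|y|) = |y + 2|/(2|y|).
Require delta ≤ 1 so that |y| > 2 − 1 = 1, hence 2|y| > 2.
Then |1/y + 1/2| < |y + 2|/2, which is < eps when |y + 2| < 2eps.
Take delta = min(1, 2eps). Then 0 < |y + 2| < delta gives both |y + 2| < 1 and |y + 2| < 2eps, so |1/y + 1/2| < eps.

delta = min(1, 2eps)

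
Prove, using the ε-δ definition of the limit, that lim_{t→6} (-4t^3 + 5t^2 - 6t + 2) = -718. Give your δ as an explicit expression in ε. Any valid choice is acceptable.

δ = min(2, ε/528)

Let ε > 0. We want δ > 0 such that 0 < |t − 6| < δ implies |(-4t^3 + 5t^2 - 6t + 2) + 718| < ε.
(-4t^3 + 5t^2 - 6t + 2) + 718 = -4t^3 + 5t^2 - 6t + 720 = (t − 6)(-4t^2 - 19t - 120).
So |(-4t^3 + 5t^2 - 6t + 2) + 718| = |t − 6|·|-4t^2 - 19t - 120|.
Assume first that |t − 6| < 2, so |t| < 8. Then |-4t^2 - 19t - 120| ≤ 4·8^2 + 19·8 + 120 = 528.
Hence |(-4t^3 + 5t^2 - 6t + 2) + 718| ≤ 528|t − 6| < ε provided |t − 6| < ε/528.
Take δ = min(2, ε/528). Then 0 < |t − 6| < δ gives both |t − 6| < 2 and |t − 6| < ε/528, so |(-4t^3 + 5t^2 - 6t + 2) + 718| < ε.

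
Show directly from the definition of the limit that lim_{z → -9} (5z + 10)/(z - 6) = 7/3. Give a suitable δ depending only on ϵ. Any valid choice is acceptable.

δ = min(15/2, (45/16)ϵ)

Fix ϵ > 0. We want δ > 0 with 0 < |z + 9| < δ ⇒ |(5z + 10)/(z - 6) − (7/3)| < ϵ.
Combining over a common denominator, (5z + 10)/(z - 6) − (7/3) = [(5z + 10)·(-15) − (-35)·(z - 6)] / [(-15)·(z - 6)] = -40(z + 9) / ((-15)(z - 6)).
So |(5z + 10)/(z - 6) − (7/3)| = 40|z + 9| / (15·|z − 6|).
Require δ ≤ 15/2, so |z − 6| ≥ |-15| − |z + 9| > 15 − 15/2 = 15/2.
Hence |(5z + 10)/(z - 6) − (7/3)| < 40|z + 9|/(15·(15/2)) = (16/45)|z + 9|, which is < ϵ once |z + 9| < (45/16)ϵ.
Take δ = min(15/2, (45/16)ϵ). Then 0 < |z + 9| < δ forces both bounds, so |(5z + 10)/(z - 6) − (7/3)| < ϵ.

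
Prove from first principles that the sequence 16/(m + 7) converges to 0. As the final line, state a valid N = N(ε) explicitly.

N = 16/ε

Let ε > 0. For m ≥ 1, |16/(m + 7) − 0| = 16/(m + 7) ≤ 16/m.
We need 16/m < ε, i.e. m > 16/ε.
Take N = 16/ε. If m > N then |16/(m + 7)| ≤ 16/m < ε.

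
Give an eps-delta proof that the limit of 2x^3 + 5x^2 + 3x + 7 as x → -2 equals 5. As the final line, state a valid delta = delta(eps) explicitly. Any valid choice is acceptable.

Let eps > 0 be given. We want delta > 0 such that 0 < |x + 2| < delta implies |(2x^3 + 5x^2 + 3x + 7) − 5| < eps.
(2x^3 + 5x^2 + 3x + 7) − 5 = 2x^3 + 5x^2 + 3x + 2 = (x + 2)(2x^2 + x + 1).
So |(2x^3 + 5x^2 + 3x + 7) − 5| = |x + 2|·|2x^2 + x + 1|.
Assume first that |x + 2| < 2, so |x| < 4. Then |2x^2 + x + 1| ≤ 2·4^2 + 4 + 1 = 37.
Hence |(2x^3 + 5x^2 + 3x + 7) − 5| ≤ 37|x + 2| < eps provided |x + 2| < eps/37.
Take delta = min(2, eps/37). Then 0 < |x + 2| < delta gives both |x + 2| < 2 and |x + 2| < eps/37, so |(2x^3 + 5x^2 + 3x + 7) − 5| < eps.

delta = min(2, eps/37)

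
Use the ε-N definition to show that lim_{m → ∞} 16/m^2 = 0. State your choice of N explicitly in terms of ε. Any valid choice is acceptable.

N = (16/ε)^{1/2}

Let ε > 0. For m ≥ 1, |16/m^2 − 0| = 16/m^2.
16/m^2 < ε ⇔ m^2 > 16/ε ⇔ m > (16/ε)^{1/2}.
Take N = (16/ε)^{1/2}. Then m > N implies 16/m^2 < ε.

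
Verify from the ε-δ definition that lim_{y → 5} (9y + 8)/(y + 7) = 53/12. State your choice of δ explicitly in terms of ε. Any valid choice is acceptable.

δ = min(6, (72/55)ε)

Fix ε > 0. We want δ > 0 with 0 < |y − 5| < δ ⇒ |(9y + 8)/(y + 7) − (53/12)| < ε.
Combining over a common denominator, (9y + 8)/(y + 7) − (53/12) = [(9y + 8)·12 − 53·(y + 7)] / [12·(y + 7)] = 55(y − 5) / (12(y + 7)).
So |(9y + 8)/(y + 7) − (53/12)| = 55|y − 5| / (12·|y + 7|).
Restrict δ ≤ 6. Then |y − 5| < 6 gives |y + 7| = |(y − 5) + 12| ≥ 12 − 6 = 6.
Hence |(9y + 8)/(y + 7) − (53/12)| < 55|y − 5|/(12·6) = (55/72)|y − 5|, which is < ε once |y − 5| < (72/55)ε.
Take δ = min(6, (72/55)ε). Then 0 < |y − 5| < δ forces both bounds, so |(9y + 8)/(y + 7) − (53/12)| < ε.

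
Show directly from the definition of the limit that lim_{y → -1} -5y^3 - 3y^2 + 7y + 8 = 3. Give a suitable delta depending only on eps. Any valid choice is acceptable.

delta = min(2, eps/56)

Let eps > 0 be given. We want delta > 0 such that 0 < |y + 1| < delta implies |(-5y^3 - 3y^2 + 7y + 8) − 3| < eps.
(-5y^3 - 3y^2 + 7y + 8) − 3 = -5y^3 - 3y^2 + 7y + 5 = (y + 1)(-5y^2 + 2y + 5).
So |(-5y^3 - 3y^2 + 7y + 8) − 3| = |y + 1|·|-5y^2 + 2y + 5|.
Require delta ≤ 2. Then |y + 1| < 2 gives |y| < 3, and by the triangle inequality |-5y^2 + 2y + 5| ≤ 5·3^2 + 2·3 + 5 = 56.
Hence |(-5y^3 - 3y^2 + 7y + 8) − 3| ≤ 56|y + 1| < eps provided |y + 1| < eps/56.
Choosing delta = min(2, eps/56) ensures both conditions, hence |(-5y^3 - 3y^2 + 7y + 8) − 3| < eps.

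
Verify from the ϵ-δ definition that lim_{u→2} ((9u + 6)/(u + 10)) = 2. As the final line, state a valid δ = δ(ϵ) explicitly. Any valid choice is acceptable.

δ = min(6, (6/7)ϵ)

Let ϵ > 0. We want δ > 0 with 0 < |u − 2| < δ ⇒ |(9u + 6)/(u + 10) − 2| < ϵ.
Combining over a common denominator, (9u + 6)/(u + 10) − 2 = [(9u + 6)·12 − 24·(u + 10)] / [12·(u + 10)] = 84(u − 2) / (12(u + 10)).
So |(9u + 6)/(u + 10) − 2| = 84|u − 2| / (12·|u + 10|).
Require δ ≤ 6, so |u + 10| ≥ |12| − |u − 2| > 12 − 6 = 6.
Hence |(9u + 6)/(u + 10) − 2| < 84|u − 2|/(12·6) = (7/6)|u − 2|, which is < ϵ once |u − 2| < (6/7)ϵ.
Take δ = min(6, (6/7)ϵ). Then 0 < |u − 2| < δ forces both bounds, so |(9u + 6)/(u + 10) − 2| < ϵ.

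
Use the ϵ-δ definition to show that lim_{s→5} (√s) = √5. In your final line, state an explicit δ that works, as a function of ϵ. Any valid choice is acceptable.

Let ϵ > 0 be given. We want δ > 0 such that 0 < |s − 5| < δ implies |√s − √5| < ϵ.
Multiplying by the conjugate, |√s − √5| = |s − 5|/(√s + √5).
Restrict δ ≤ 5 so that |s − 5| < 5 forces s > 0, and then √s + √5 > √5.
Hence |√s − √5| < |s − 5|/√5, which is < ϵ once |s − 5| < √5·ϵ.
Take δ = min(5, √5·ϵ). If 0 < |s − 5| < δ then s > 0 and |√s − √5| < |s − 5|/√5 < ϵ.

δ = min(5, √5·ϵ)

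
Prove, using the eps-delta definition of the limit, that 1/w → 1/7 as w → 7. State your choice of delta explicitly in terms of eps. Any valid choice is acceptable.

delta = min(7/2, (49/2)eps)

Let eps > 0. We seek delta > 0 such that 0 < |w − 7| < delta implies |1/w − (1/7)| < eps.
|1/w − (1/7)| = |7 − w|/(7·|w|) = |w − 7|/(7|w|).
Restrict delta ≤ 7/2. Then |w − 7| < 7/2 gives |w| > 7/2, so 7|w| > 49/2.
Then |1/w − (1/7)| < |w − 7|/(49/2), which is < eps when |w − 7| < (49/2)eps.
Take delta = min(7/2, (49/2)eps). Then 0 < |w − 7| < delta gives both |w − 7| < 7/2 and |w − 7| < (49/2)eps, so |1/w − (1/7)| < eps.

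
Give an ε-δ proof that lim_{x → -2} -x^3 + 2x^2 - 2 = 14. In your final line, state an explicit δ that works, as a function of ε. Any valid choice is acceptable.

Let ε > 0 be given. We want δ > 0 such that 0 < |x + 2| < δ implies |(-x^3 + 2x^2 - 2) − 14| < ε.
(-x^3 + 2x^2 - 2) − 14 = -x^3 + 2x^2 - 16 = (x + 2)(-x^2 + 4x - 8).
So |(-x^3 + 2x^2 - 2) − 14| = |x + 2|·|-x^2 + 4x - 8|.
Require δ ≤ 1. Then |x + 2| < 1 gives |x| < 3, and by the triangle inequality |-x^2 + 4x - 8| ≤ 3^2 + 4·3 + 8 = 29.
Hence |(-x^3 + 2x^2 - 2) − 14| ≤ 29|x + 2| < ε provided |x + 2| < ε/29.
Choosing δ = min(1, ε/29) ensures both conditions, hence |(-x^3 + 2x^2 - 2) − 14| < ε.

δ = min(1, ε/29)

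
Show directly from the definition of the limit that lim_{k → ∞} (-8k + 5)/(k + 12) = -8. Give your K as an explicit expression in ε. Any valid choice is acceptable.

K = 101/ε

Let ε > 0 be given. For k ≥ 1, |(-8k + 5)/(k + 12) + 8| = |101|/((k + 12)) = 101/((k + 12)).
Since k + 12 ≥ k for k ≥ 1, this is ≤ 101/(k) = 101/k.
So |(-8k + 5)/(k + 12) + 8| < ε whenever k > 101/ε.
Take K = 101/ε. If k > K then |(-8k + 5)/(k + 12) + 8| ≤ 101/k < ε.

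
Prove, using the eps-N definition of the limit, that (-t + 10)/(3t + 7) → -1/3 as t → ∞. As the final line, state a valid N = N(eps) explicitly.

N = (37/9)/eps

Suppose eps > 0. We seek N > 0 such that t > N implies |(-t + 10)/(3t + 7) + 1/3| < eps.
(-t + 10)/(3t + 7) + 1/3 = (3(-t + 10) − (-1)(3t + 7)) / (3(3t + 7)) = 37/(3(3t + 7)).
For t > 0 we have 3t + 7 > 3t, so |(-t + 10)/(3t + 7) + 1/3| = 37/(3(3t + 7)) < 37/(3·3t) = (37/9)/t.
Thus |(-t + 10)/(3t + 7) + 1/3| < eps whenever t > (37/9)/eps.
Take N = (37/9)/eps. If t > N then |(-t + 10)/(3t + 7) + 1/3| < (37/9)/t < eps.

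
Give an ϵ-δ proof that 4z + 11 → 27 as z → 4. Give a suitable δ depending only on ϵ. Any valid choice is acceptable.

δ = ϵ/4

Let ϵ > 0. We need δ > 0 so that 0 < |z − 4| < δ implies |(4z + 11) − 27| < ϵ.
|(4z + 11) − 27| = |4z - 16| = 4|z − 4|.
Thus it suffices that |z − 4| < ϵ/4.
Take δ = ϵ/4. If 0 < |z − 4| < δ then |(4z + 11) − 27| = 4|z − 4| < 4·(ϵ/4) = ϵ.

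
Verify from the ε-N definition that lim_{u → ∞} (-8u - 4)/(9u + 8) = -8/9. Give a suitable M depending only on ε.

Suppose ε > 0. We seek M > 0 such that u > M implies |(-8u - 4)/(9u + 8) + 8/9| < ε.
(-8u - 4)/(9u + 8) + 8/9 = (9(-8u - 4) − (-8)(9u + 8)) / (9(9u + 8)) = 28/(9(9u + 8)).
For u > 0 we have 9u + 8 > 9u, so |(-8u - 4)/(9u + 8) + 8/9| = 28/(9(9u + 8)) < 28/(9·9u) = (28/81)/u.
Thus |(-8u - 4)/(9u + 8) + 8/9| < ε whenever u > (28/81)/ε.
Take M = (28/81)/ε. If u > M then |(-8u - 4)/(9u + 8) + 8/9| < (28/81)/u < ε.

M = (28/81)/ε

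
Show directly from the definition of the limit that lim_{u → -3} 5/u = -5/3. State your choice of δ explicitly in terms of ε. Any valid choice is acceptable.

δ = min(3/2, (9/10)ε)

Let ε > 0. We seek δ > 0 such that 0 < |u + 3| < δ implies |5/u + 5/3| < ε.
|5/u + 5/3| = 5·|-3 − u|/(3·|u|) = 5|u + 3|/(3|u|).
Restrict δ ≤ 3/2. Then |u + 3| < 3/2 gives |u| > 3/2, so 3|u| > 9/2.
Then |5/u + 5/3| < 5|u + 3|/(9/2), which is < ε when |u + 3| < (9/10)ε.
Take δ = min(3/2, (9/10)ε). Then 0 < |u + 3| < δ gives both |u + 3| < 3/2 and |u + 3| < (9/10)ε, so |5/u + 5/3| < ε.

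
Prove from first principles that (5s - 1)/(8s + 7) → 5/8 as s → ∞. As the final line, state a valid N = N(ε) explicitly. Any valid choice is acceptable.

N = (43/64)/ε

Let ε > 0 be given. We seek N > 0 such that s > N implies |(5s - 1)/(8s + 7) − (5/8)| < ε.
(5s - 1)/(8s + 7) − (5/8) = (8(5s - 1) − 5(8s + 7)) / (8(8s + 7)) = -43/(8(8s + 7)).
For s > 0 we have 8s + 7 > 8s, so |(5s - 1)/(8s + 7) − (5/8)| = 43/(8(8s + 7)) < 43/(8·8s) = (43/64)/s.
Thus |(5s - 1)/(8s + 7) − (5/8)| < ε whenever s > (43/64)/ε.
Take N = (43/64)/ε. If s > N then |(5s - 1)/(8s + 7) − (5/8)| < (43/64)/s < ε.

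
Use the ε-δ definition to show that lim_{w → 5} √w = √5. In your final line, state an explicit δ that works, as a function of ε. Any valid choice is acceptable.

Let ε > 0 be given. We want δ > 0 such that 0 < |w − 5| < δ implies |√w − √5| < ε.
Rationalise: √w − √5 = (w − 5)/(√w + √5), so |√w − √5| = |w − 5|/(√w + √5).
Restrict δ ≤ 5 so that |w − 5| < 5 forces w > 0, and then √w + √5 > √5.
Hence |√w − √5| < |w − 5|/√5, which is < ε once |w − 5| < √5·ε.
Take δ = min(5, √5·ε). If 0 < |w − 5| < δ then w > 0 and |√w − √5| < |w − 5|/√5 < ε.

δ = min(5, √5·ε)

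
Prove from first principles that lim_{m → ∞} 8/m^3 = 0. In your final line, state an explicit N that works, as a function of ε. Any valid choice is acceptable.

Suppose ε > 0. For m ≥ 1, |8/m^3 − 0| = 8/m^3.
8/m^3 < ε ⇔ m^3 > 8/ε ⇔ m > (8/ε)^{1/3}.
Take N = (8/ε)^{1/3}. Then m > N implies 8/m^3 < ε.

N = (8/ε)^{1/3}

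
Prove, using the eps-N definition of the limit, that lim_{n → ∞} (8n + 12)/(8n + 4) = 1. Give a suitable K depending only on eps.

Fix eps > 0. For n ≥ 1, |(8n + 12)/(8n + 4) − 1| = |64|/(8(8n + 4)) = 64/(8(8n + 4)).
Since 8n + 4 ≥ 8n for n ≥ 1, this is ≤ 64/(8·8n) = 1/n.
So |(8n + 12)/(8n + 4) − 1| < eps whenever n > 1/eps.
Take K = 1/eps. If n > K then |(8n + 12)/(8n + 4) − 1| ≤ 1/n < eps.

K = 1/eps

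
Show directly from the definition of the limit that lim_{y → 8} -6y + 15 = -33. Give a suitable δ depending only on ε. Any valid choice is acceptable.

δ = ε/6

Let ε > 0 be given. We need δ > 0 so that 0 < |y − 8| < δ implies |(-6y + 15) + 33| < ε.
Since (-6y + 15) + 33 = -6(y − 8), we have |(-6y + 15) + 33| = 6|y − 8|.
Thus it suffices that |y − 8| < ε/6.
Take δ = ε/6. If 0 < |y − 8| < δ then |(-6y + 15) + 33| = 6|y − 8| < 6·(ε/6) = ε.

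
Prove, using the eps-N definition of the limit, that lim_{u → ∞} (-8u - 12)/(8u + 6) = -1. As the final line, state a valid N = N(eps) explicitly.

Fix eps > 0. We seek N > 0 such that u > N implies |(-8u - 12)/(8u + 6) + 1| < eps.
(-8u - 12)/(8u + 6) + 1 = (8(-8u - 12) − (-8)(8u + 6)) / (8(8u + 6)) = -48/(8(8u + 6)).
For u > 0 we have 8u + 6 > 8u, so |(-8u - 12)/(8u + 6) + 1| = 48/(8(8u + 6)) < 48/(8·8u) = (3/4)/u.
Thus |(-8u - 12)/(8u + 6) + 1| < eps whenever u > (3/4)/eps.
Take N = (3/4)/eps. If u > N then |(-8u - 12)/(8u + 6) + 1| < (3/4)/u < eps.

N = (3/4)/eps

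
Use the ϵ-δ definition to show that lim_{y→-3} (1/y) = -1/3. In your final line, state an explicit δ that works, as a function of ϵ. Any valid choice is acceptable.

Let ϵ > 0. We seek δ > 0 such that 0 < |y + 3| < δ implies |1/y + 1/3| < ϵ.
|1/y + 1/3| = |-3 − y|/(3·|y|) = |y + 3|/(3|y|).
Restrict δ ≤ 3/2. Then |y + 3| < 3/2 gives |y| > 3/2, so 3|y| > 9/2.
Then |1/y + 1/3| < |y + 3|/(9/2), which is < ϵ when |y + 3| < (9/2)ϵ.
Take δ = min(3/2, (9/2)ϵ). Then 0 < |y + 3| < δ gives both |y + 3| < 3/2 and |y + 3| < (9/2)ϵ, so |1/y + 1/3| < ϵ.

δ = min(3/2, (9/2)ϵ)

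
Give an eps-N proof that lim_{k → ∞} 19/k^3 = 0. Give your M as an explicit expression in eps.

M = (19/eps)^{1/3}

Let eps > 0 be given. For k ≥ 1, |19/k^3 − 0| = 19/k^3.
19/k^3 < eps ⇔ k^3 > 19/eps ⇔ k > (19/eps)^{1/3}.
Take M = (19/eps)^{1/3}. Then k > M implies 19/k^3 < eps.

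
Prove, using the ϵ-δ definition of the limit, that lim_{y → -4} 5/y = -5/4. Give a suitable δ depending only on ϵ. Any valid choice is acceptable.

δ = min(2, (8/5)ϵ)

Let ϵ > 0 be given. We seek δ > 0 such that 0 < |y + 4| < δ implies |5/y + 5/4| < ϵ.
|5/y + 5/4| = 5·|-4 − y|/(4·|y|) = 5|y + 4|/(4|y|).
Restrict δ ≤ 2. Then |y + 4| < 2 gives |y| > 2, so 4|y| > 8.
Then |5/y + 5/4| < 5|y + 4|/8, which is < ϵ when |y + 4| < (8/5)ϵ.
Take δ = min(2, (8/5)ϵ). Then 0 < |y + 4| < δ gives both |y + 4| < 2 and |y + 4| < (8/5)ϵ, so |5/y + 5/4| < ϵ.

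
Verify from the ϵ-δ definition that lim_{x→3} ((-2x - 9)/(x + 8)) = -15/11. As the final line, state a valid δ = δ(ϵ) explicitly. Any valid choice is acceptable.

δ = min(11/2, (121/14)ϵ)

Suppose ϵ > 0. We want δ > 0 with 0 < |x − 3| < δ ⇒ |(-2x - 9)/(x + 8) + 15/11| < ϵ.
Combining over a common denominator, (-2x - 9)/(x + 8) + 15/11 = [(-2x - 9)·11 − (-15)·(x + 8)] / [11·(x + 8)] = -7(x − 3) / (11(x + 8)).
So |(-2x - 9)/(x + 8) + 15/11| = 7|x − 3| / (11·|x + 8|).
Require δ ≤ 11/2, so |x + 8| ≥ |11| − |x − 3| > 11 − 11/2 = 11/2.
Hence |(-2x - 9)/(x + 8) + 15/11| < 7|x − 3|/(11·(11/2)) = (14/121)|x − 3|, which is < ϵ once |x − 3| < (121/14)ϵ.
Take δ = min(11/2, (121/14)ϵ). Then 0 < |x − 3| < δ forces both bounds, so |(-2x - 9)/(x + 8) + 15/11| < ϵ.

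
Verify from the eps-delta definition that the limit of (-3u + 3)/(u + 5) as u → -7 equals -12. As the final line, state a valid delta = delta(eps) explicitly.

Suppose eps > 0. We want delta > 0 with 0 < |u + 7| < delta ⇒ |(-3u + 3)/(u + 5) + 12| < eps.
Combining over a common denominator, (-3u + 3)/(u + 5) + 12 = [(-3u + 3)·(-2) − 24·(u + 5)] / [(-2)·(u + 5)] = -18(u + 7) / ((-2)(u + 5)).
So |(-3u + 3)/(u + 5) + 12| = 18|u + 7| / (2·|u + 5|).
Require delta ≤ 1, so |u + 5| ≥ |-2| − |u + 7| > 2 − 1 = 1.
Hence |(-3u + 3)/(u + 5) + 12| < 18|u + 7|/(2·1) = 9|u + 7|, which is < eps once |u + 7| < (1/9)eps.
Take delta = min(1, (1/9)eps). Then 0 < |u + 7| < delta forces both bounds, so |(-3u + 3)/(u + 5) + 12| < eps.

delta = min(1, (1/9)eps)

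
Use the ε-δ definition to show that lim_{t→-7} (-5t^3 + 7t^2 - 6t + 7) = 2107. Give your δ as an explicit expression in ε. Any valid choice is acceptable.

δ = min(1, ε/956)

Let ε > 0. We want δ > 0 such that 0 < |t + 7| < δ implies |(-5t^3 + 7t^2 - 6t + 7) − 2107| < ε.
(-5t^3 + 7t^2 - 6t + 7) − 2107 = -5t^3 + 7t^2 - 6t - 2100 = (t + 7)(-5t^2 + 42t - 300).
So |(-5t^3 + 7t^2 - 6t + 7) − 2107| = |t + 7|·|-5t^2 + 42t - 300|.
Assume first that |t + 7| < 1, so |t| < 8. Then |-5t^2 + 42t - 300| ≤ 5·8^2 + 42·8 + 300 = 956.
Hence |(-5t^3 + 7t^2 - 6t + 7) − 2107| ≤ 956|t + 7| < ε provided |t + 7| < ε/956.
Take δ = min(1, ε/956). Then 0 < |t + 7| < δ gives both |t + 7| < 1 and |t + 7| < ε/956, so |(-5t^3 + 7t^2 - 6t + 7) − 2107| < ε.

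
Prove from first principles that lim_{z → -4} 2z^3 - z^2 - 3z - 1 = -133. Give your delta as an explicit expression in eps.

delta = min(1, eps/128)

Fix eps > 0. We want delta > 0 such that 0 < |z + 4| < delta implies |(2z^3 - z^2 - 3z - 1) + 133| < eps.
(2z^3 - z^2 - 3z - 1) + 133 = 2z^3 - z^2 - 3z + 132 = (z + 4)(2z^2 - 9z + 33).
So |(2z^3 - z^2 - 3z - 1) + 133| = |z + 4|·|2z^2 - 9z + 33|.
Require delta ≤ 1. Then |z + 4| < 1 gives |z| < 5, and by the triangle inequality |2z^2 - 9z + 33| ≤ 2·5^2 + 9·5 + 33 = 128.
Hence |(2z^3 - z^2 - 3z - 1) + 133| ≤ 128|z + 4| < eps provided |z + 4| < eps/128.
Take delta = min(1, eps/128). Then 0 < |z + 4| < delta gives both |z + 4| < 1 and |z + 4| < eps/128, so |(2z^3 - z^2 - 3z - 1) + 133| < eps.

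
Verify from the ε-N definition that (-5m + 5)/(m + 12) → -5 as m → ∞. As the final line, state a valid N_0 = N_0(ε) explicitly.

Let ε > 0 be given. For m ≥ 1, |(-5m + 5)/(m + 12) + 5| = |65|/((m + 12)) = 65/((m + 12)).
Since m + 12 ≥ m for m ≥ 1, this is ≤ 65/(m) = 65/m.
So |(-5m + 5)/(m + 12) + 5| < ε whenever m > 65/ε.
Take N_0 = 65/ε. If m > N_0 then |(-5m + 5)/(m + 12) + 5| ≤ 65/m < ε.

N_0 = 65/ε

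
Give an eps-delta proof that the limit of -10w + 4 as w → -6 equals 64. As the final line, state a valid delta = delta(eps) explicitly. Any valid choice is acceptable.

delta = eps/10

Suppose eps > 0. We need delta > 0 so that 0 < |w + 6| < delta implies |(-10w + 4) − 64| < eps.
Since (-10w + 4) − 64 = -10(w + 6), we have |(-10w + 4) − 64| = 10|w + 6|.
Thus it suffices that |w + 6| < eps/10.
Choosing delta = eps/10 gives |(-10w + 4) − 64| = 10|w + 6| < eps whenever |w + 6| < delta.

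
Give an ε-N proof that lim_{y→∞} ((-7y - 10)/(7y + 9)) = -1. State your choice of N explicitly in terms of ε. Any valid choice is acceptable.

Let ε > 0 be given. We seek N > 0 such that y > N implies |(-7y - 10)/(7y + 9) + 1| < ε.
(-7y - 10)/(7y + 9) + 1 = (7(-7y - 10) − (-7)(7y + 9)) / (7(7y + 9)) = -7/(7(7y + 9)).
For y > 0 we have 7y + 9 > 7y, so |(-7y - 10)/(7y + 9) + 1| = 7/(7(7y + 9)) < 7/(7·7y) = (1/7)/y.
Thus |(-7y - 10)/(7y + 9) + 1| < ε whenever y > (1/7)/ε.
Take N = (1/7)/ε. If y > N then |(-7y - 10)/(7y + 9) + 1| < (1/7)/y < ε.

N = (1/7)/ε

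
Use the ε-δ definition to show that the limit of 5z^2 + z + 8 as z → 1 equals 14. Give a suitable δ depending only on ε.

Fix ε > 0. We want δ > 0 such that 0 < |z − 1| < δ implies |(5z^2 + z + 8) − 14| < ε.
(5z^2 + z + 8) − 14 = 5z^2 + z - 6 = (z − 1)(5z + 6).
So |(5z^2 + z + 8) − 14| = |z − 1|·|5z + 6|.
Require δ ≤ 1. Then |z − 1| < 1 gives |z| < 2, and by the triangle inequality |5z + 6| ≤ 5·2 + 6 = 16.
Hence |(5z^2 + z + 8) − 14| ≤ 16|z − 1| < ε provided |z − 1| < ε/16.
Choosing δ = min(1, ε/16) ensures both conditions, hence |(5z^2 + z + 8) − 14| < ε.

δ = min(1, ε/16)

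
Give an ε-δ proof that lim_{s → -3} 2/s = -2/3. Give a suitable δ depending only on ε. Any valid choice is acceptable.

Suppose ε > 0. We seek δ > 0 such that 0 < |s + 3| < δ implies |2/s + 2/3| < ε.
|2/s + 2/3| = 2·|-3 − s|/(3·|s|) = 2|s + 3|/(3|s|).
Restrict δ ≤ 3/2. Then |s + 3| < 3/2 gives |s| > 3/2, so 3|s| > 9/2.
Then |2/s + 2/3| < 2|s + 3|/(9/2), which is < ε when |s + 3| < (9/4)ε.
Take δ = min(3/2, (9/4)ε). Then 0 < |s + 3| < δ gives both |s + 3| < 3/2 and |s + 3| < (9/4)ε, so |2/s + 2/3| < ε.

δ = min(3/2, (9/4)ε)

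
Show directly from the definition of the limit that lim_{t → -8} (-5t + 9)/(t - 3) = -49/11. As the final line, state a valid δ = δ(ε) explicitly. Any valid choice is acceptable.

δ = min(11/2, (121/12)ε)

Fix ε > 0. We want δ > 0 with 0 < |t + 8| < δ ⇒ |(-5t + 9)/(t - 3) + 49/11| < ε.
Combining over a common denominator, (-5t + 9)/(t - 3) + 49/11 = [(-5t + 9)·(-11) − 49·(t - 3)] / [(-11)·(t - 3)] = 6(t + 8) / ((-11)(t - 3)).
So |(-5t + 9)/(t - 3) + 49/11| = 6|t + 8| / (11·|t − 3|).
Restrict δ ≤ 11/2. Then |t + 8| < 11/2 gives |t − 3| = |(t + 8) + (-11)| ≥ 11 − 11/2 = 11/2.
Hence |(-5t + 9)/(t - 3) + 49/11| < 6|t + 8|/(11·(11/2)) = (12/121)|t + 8|, which is < ε once |t + 8| < (121/12)ε.
Take δ = min(11/2, (121/12)ε). Then 0 < |t + 8| < δ forces both bounds, so |(-5t + 9)/(t - 3) + 49/11| < ε.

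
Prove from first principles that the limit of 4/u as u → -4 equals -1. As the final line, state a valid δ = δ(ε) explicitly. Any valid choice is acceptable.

Fix ε > 0. We seek δ > 0 such that 0 < |u + 4| < δ implies |4/u + 1| < ε.
|4/u + 1| = 4·|-4 − u|/(4·|u|) = 4|u + 4|/(4|u|).
Restrict δ ≤ 2. Then |u + 4| < 2 gives |u| > 2, so 4|u| > 8.
Then |4/u + 1| < 4|u + 4|/8, which is < ε when |u + 4| < 2ε.
Take δ = min(2, 2ε). Then 0 < |u + 4| < δ gives both |u + 4| < 2 and |u + 4| < 2ε, so |4/u + 1| < ε.

δ = min(2, 2ε)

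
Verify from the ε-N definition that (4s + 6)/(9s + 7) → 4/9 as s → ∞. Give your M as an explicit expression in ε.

M = (26/81)/ε

Fix ε > 0. We seek M > 0 such that s > M implies |(4s + 6)/(9s + 7) − (4/9)| < ε.
(4s + 6)/(9s + 7) − (4/9) = (9(4s + 6) − 4(9s + 7)) / (9(9s + 7)) = 26/(9(9s + 7)).
For s > 0 we have 9s + 7 > 9s, so |(4s + 6)/(9s + 7) − (4/9)| = 26/(9(9s + 7)) < 26/(9·9s) = (26/81)/s.
Thus |(4s + 6)/(9s + 7) − (4/9)| < ε whenever s > (26/81)/ε.
Take M = (26/81)/ε. If s > M then |(4s + 6)/(9s + 7) − (4/9)| < (26/81)/s < ε.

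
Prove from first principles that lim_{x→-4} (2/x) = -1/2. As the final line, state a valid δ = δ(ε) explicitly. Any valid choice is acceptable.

δ = min(2, 4ε)

Let ε > 0. We seek δ > 0 such that 0 < |x + 4| < δ implies |2/x + 1/2| < ε.
|2/x + 1/2| = 2·|-4 − x|/(4·|x|) = 2|x + 4|/(4|x|).
Require δ ≤ 2 so that |x| > 4 − 2 = 2, hence 4|x| > 8.
Then |2/x + 1/2| < 2|x + 4|/8, which is < ε when |x + 4| < 4ε.
Take δ = min(2, 4ε). Then 0 < |x + 4| < δ gives both |x + 4| < 2 and |x + 4| < 4ε, so |2/x + 1/2| < ε.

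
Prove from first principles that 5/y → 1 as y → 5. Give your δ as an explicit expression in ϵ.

Suppose ϵ > 0. We seek δ > 0 such that 0 < |y − 5| < δ implies |5/y − 1| < ϵ.
|5/y − 1| = 5·|5 − y|/(5·|y|) = 5|y − 5|/(5|y|).
Require δ ≤ 5/2 so that |y| > 5 − 5/2 = 5/2, hence 5|y| > 25/2.
Then |5/y − 1| < 5|y − 5|/(25/2), which is < ϵ when |y − 5| < (5/2)ϵ.
Take δ = min(5/2, (5/2)ϵ). Then 0 < |y − 5| < δ gives both |y − 5| < 5/2 and |y − 5| < (5/2)ϵ, so |5/y − 1| < ϵ.

δ = min(5/2, (5/2)ϵ)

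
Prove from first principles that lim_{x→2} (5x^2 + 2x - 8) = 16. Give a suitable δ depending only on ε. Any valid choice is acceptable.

Let ε > 0 be given. We want δ > 0 such that 0 < |x − 2| < δ implies |(5x^2 + 2x - 8) − 16| < ε.
(5x^2 + 2x - 8) − 16 = 5x^2 + 2x - 24 = (x − 2)(5x + 12).
So |(5x^2 + 2x - 8) − 16| = |x − 2|·|5x + 12|.
Assume first that |x − 2| < 1, so |x| < 3. Then |5x + 12| ≤ 5·3 + 12 = 27.
Hence |(5x^2 + 2x - 8) − 16| ≤ 27|x − 2| < ε provided |x − 2| < ε/27.
Take δ = min(1, ε/27). Then 0 < |x − 2| < δ gives both |x − 2| < 1 and |x − 2| < ε/27, so |(5x^2 + 2x - 8) − 16| < ε.

δ = min(1, ε/27)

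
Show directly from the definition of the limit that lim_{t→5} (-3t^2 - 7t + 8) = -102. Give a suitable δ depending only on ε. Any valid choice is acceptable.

δ = min(1, ε/40)

Let ε > 0 be given. We want δ > 0 such that 0 < |t − 5| < δ implies |(-3t^2 - 7t + 8) + 102| < ε.
(-3t^2 - 7t + 8) + 102 = -3t^2 - 7t + 110 = (t − 5)(-3t - 22).
So |(-3t^2 - 7t + 8) + 102| = |t − 5|·|-3t - 22|.
Assume first that |t − 5| < 1, so |t| < 6. Then |-3t - 22| ≤ 3·6 + 22 = 40.
Hence |(-3t^2 - 7t + 8) + 102| ≤ 40|t − 5| < ε provided |t − 5| < ε/40.
Choosing δ = min(1, ε/40) ensures both conditions, hence |(-3t^2 - 7t + 8) + 102| < ε.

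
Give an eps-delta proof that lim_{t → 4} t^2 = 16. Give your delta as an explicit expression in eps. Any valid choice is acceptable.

Suppose eps > 0. We seek delta > 0 with 0 < |t − 4| < delta ⇒ |t^2 − 16| < eps.
Factor: t^2 − 16 = (t − 4)(t + 4), so |t^2 − 16| = |t − 4|·|t + 4|.
Restrict delta ≤ 1. Then |t − 4| < 1 gives |t| < 5, so by the triangle inequality |t + 4| ≤ 5 + 4 = 9.
Hence |t^2 − 16| ≤ 9|t − 4|, which is < eps once |t − 4| < eps/9.
Take delta = min(1, eps/9). If 0 < |t − 4| < delta then both bounds hold and |t^2 − 16| ≤ 9|t − 4| < 9·(eps/9) = eps.

delta = min(1, eps/9)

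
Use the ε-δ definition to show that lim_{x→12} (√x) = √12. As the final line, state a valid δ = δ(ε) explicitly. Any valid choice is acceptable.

Let ε > 0 be given. We want δ > 0 such that 0 < |x − 12| < δ implies |√x − √12| < ε.
Rationalise: √x − √12 = (x − 12)/(√x + √12), so |√x − √12| = |x − 12|/(√x + √12).
Restrict δ ≤ 12 so that |x − 12| < 12 forces x > 0, and then √x + √12 > √12.
Hence |√x − √12| < |x − 12|/√12, which is < ε once |x − 12| < √12·ε.
Take δ = min(12, √12·ε). If 0 < |x − 12| < δ then x > 0 and |√x − √12| < |x − 12|/√12 < ε.

δ = min(12, √12·ε)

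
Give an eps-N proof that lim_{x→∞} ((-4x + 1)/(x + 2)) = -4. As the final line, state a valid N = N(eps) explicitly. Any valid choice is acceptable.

N = 9/eps

Suppose eps > 0. We seek N > 0 such that x > N implies |(-4x + 1)/(x + 2) + 4| < eps.
(-4x + 1)/(x + 2) + 4 = ((-4x + 1) − (-4)(x + 2)) / ((x + 2)) = 9/((x + 2)).
For x > 0 we have x + 2 > x, so |(-4x + 1)/(x + 2) + 4| = 9/((x + 2)) < 9/(x) = 9/x.
Thus |(-4x + 1)/(x + 2) + 4| < eps whenever x > 9/eps.
Take N = 9/eps. If x > N then |(-4x + 1)/(x + 2) + 4| < 9/x < eps.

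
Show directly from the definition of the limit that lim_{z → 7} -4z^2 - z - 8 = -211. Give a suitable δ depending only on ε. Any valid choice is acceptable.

δ = min(1, ε/61)

Let ε > 0. We want δ > 0 such that 0 < |z − 7| < δ implies |(-4z^2 - z - 8) + 211| < ε.
(-4z^2 - z - 8) + 211 = -4z^2 - z + 203 = (z − 7)(-4z - 29).
So |(-4z^2 - z - 8) + 211| = |z − 7|·|-4z - 29|.
Require δ ≤ 1. Then |z − 7| < 1 gives |z| < 8, and by the triangle inequality |-4z - 29| ≤ 4·8 + 29 = 61.
Hence |(-4z^2 - z - 8) + 211| ≤ 61|z − 7| < ε provided |z − 7| < ε/61.
Take δ = min(1, ε/61). Then 0 < |z − 7| < δ gives both |z − 7| < 1 and |z − 7| < ε/61, so |(-4z^2 - z - 8) + 211| < ε.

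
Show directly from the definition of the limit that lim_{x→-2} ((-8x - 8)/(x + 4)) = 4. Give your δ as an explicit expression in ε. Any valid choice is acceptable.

Let ε > 0 be given. We want δ > 0 with 0 < |x + 2| < δ ⇒ |(-8x - 8)/(x + 4) − 4| < ε.
Combining over a common denominator, (-8x - 8)/(x + 4) − 4 = [(-8x - 8)·2 − 8·(x + 4)] / [2·(x + 4)] = -24(x + 2) / (2(x + 4)).
So |(-8x - 8)/(x + 4) − 4| = 24|x + 2| / (2·|x + 4|).
Restrict δ ≤ 1. Then |x + 2| < 1 gives |x + 4| = |(x + 2) + 2| ≥ 2 − 1 = 1.
Hence |(-8x - 8)/(x + 4) − 4| < 24|x + 2|/(2·1) = 12|x + 2|, which is < ε once |x + 2| < (1/12)ε.
Take δ = min(1, (1/12)ε). Then 0 < |x + 2| < δ forces both bounds, so |(-8x - 8)/(x + 4) − 4| < ε.

δ = min(1, (1/12)ε)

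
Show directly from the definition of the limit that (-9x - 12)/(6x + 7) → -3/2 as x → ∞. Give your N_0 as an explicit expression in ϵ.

Let ϵ > 0 be given. We seek N_0 > 0 such that x > N_0 implies |(-9x - 12)/(6x + 7) + 3/2| < ϵ.
(-9x - 12)/(6x + 7) + 3/2 = (6(-9x - 12) − (-9)(6x + 7)) / (6(6x + 7)) = -9/(6(6x + 7)).
For x > 0 we have 6x + 7 > 6x, so |(-9x - 12)/(6x + 7) + 3/2| = 9/(6(6x + 7)) < 9/(6·6x) = (1/4)/x.
Thus |(-9x - 12)/(6x + 7) + 3/2| < ϵ whenever x > (1/4)/ϵ.
Take N_0 = (1/4)/ϵ. If x > N_0 then |(-9x - 12)/(6x + 7) + 3/2| < (1/4)/x < ϵ.

N_0 = (1/4)/ϵ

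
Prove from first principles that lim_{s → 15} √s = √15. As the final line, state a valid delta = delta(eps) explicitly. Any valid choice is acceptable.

delta = min(15, √15·eps)

Fix eps > 0. We want delta > 0 such that 0 < |s − 15| < delta implies |√s − √15| < eps.
Multiplying by the conjugate, |√s − √15| = |s − 15|/(√s + √15).
Restrict delta ≤ 15 so that |s − 15| < 15 forces s > 0, and then √s + √15 > √15.
Hence |√s − √15| < |s − 15|/√15, which is < eps once |s − 15| < √15·eps.
Take delta = min(15, √15·eps). If 0 < |s − 15| < delta then s > 0 and |√s − √15| < |s − 15|/√15 < eps.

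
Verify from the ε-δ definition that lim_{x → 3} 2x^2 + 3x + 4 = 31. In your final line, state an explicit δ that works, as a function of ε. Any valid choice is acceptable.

Suppose ε > 0. We want δ > 0 such that 0 < |x − 3| < δ implies |(2x^2 + 3x + 4) − 31| < ε.
(2x^2 + 3x + 4) − 31 = 2x^2 + 3x - 27 = (x − 3)(2x + 9).
So |(2x^2 + 3x + 4) − 31| = |x − 3|·|2x + 9|.
Assume first that |x − 3| < 2, so |x| < 5. Then |2x + 9| ≤ 2·5 + 9 = 19.
Hence |(2x^2 + 3x + 4) − 31| ≤ 19|x − 3| < ε provided |x − 3| < ε/19.
Take δ = min(2, ε/19). Then 0 < |x − 3| < δ gives both |x − 3| < 2 and |x − 3| < ε/19, so |(2x^2 + 3x + 4) − 31| < ε.

δ = min(2, ε/19)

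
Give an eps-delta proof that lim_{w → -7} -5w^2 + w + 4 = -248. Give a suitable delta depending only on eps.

delta = min(1, eps/76)

Suppose eps > 0. We want delta > 0 such that 0 < |w + 7| < delta implies |(-5w^2 + w + 4) + 248| < eps.
(-5w^2 + w + 4) + 248 = -5w^2 + w + 252 = (w + 7)(-5w + 36).
So |(-5w^2 + w + 4) + 248| = |w + 7|·|-5w + 36|.
Assume first that |w + 7| < 1, so |w| < 8. Then |-5w + 36| ≤ 5·8 + 36 = 76.
Hence |(-5w^2 + w + 4) + 248| ≤ 76|w + 7| < eps provided |w + 7| < eps/76.
Take delta = min(1, eps/76). Then 0 < |w + 7| < delta gives both |w + 7| < 1 and |w + 7| < eps/76, so |(-5w^2 + w + 4) + 248| < eps.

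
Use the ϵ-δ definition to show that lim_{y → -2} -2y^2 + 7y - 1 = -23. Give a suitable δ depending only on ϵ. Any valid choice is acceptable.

Let ϵ > 0 be given. We want δ > 0 such that 0 < |y + 2| < δ implies |(-2y^2 + 7y - 1) + 23| < ϵ.
(-2y^2 + 7y - 1) + 23 = -2y^2 + 7y + 22 = (y + 2)(-2y + 11).
So |(-2y^2 + 7y - 1) + 23| = |y + 2|·|-2y + 11|.
Require δ ≤ 2. Then |y + 2| < 2 gives |y| < 4, and by the triangle inequality |-2y + 11| ≤ 2·4 + 11 = 19.
Hence |(-2y^2 + 7y - 1) + 23| ≤ 19|y + 2| < ϵ provided |y + 2| < ϵ/19.
Take δ = min(2, ϵ/19). Then 0 < |y + 2| < δ gives both |y + 2| < 2 and |y + 2| < ϵ/19, so |(-2y^2 + 7y - 1) + 23| < ϵ.

δ = min(2, ϵ/19)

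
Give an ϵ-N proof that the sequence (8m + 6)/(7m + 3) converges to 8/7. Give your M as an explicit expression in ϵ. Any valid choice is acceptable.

M = (18/49)/ϵ

Suppose ϵ > 0. For m ≥ 1, |(8m + 6)/(7m + 3) − (8/7)| = |18|/(7(7m + 3)) = 18/(7(7m + 3)).
Since 7m + 3 ≥ 7m for m ≥ 1, this is ≤ 18/(7·7m) = (18/49)/m.
So |(8m + 6)/(7m + 3) − (8/7)| < ϵ whenever m > (18/49)/ϵ.
Take M = (18/49)/ϵ. If m > M then |(8m + 6)/(7m + 3) − (8/7)| ≤ (18/49)/m < ϵ.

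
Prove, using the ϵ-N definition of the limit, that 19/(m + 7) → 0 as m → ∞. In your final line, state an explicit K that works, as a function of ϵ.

Let ϵ > 0. For m ≥ 1, |19/(m + 7) − 0| = 19/(m + 7) ≤ 19/m.
We need 19/m < ϵ, i.e. m > 19/ϵ.
Take K = 19/ϵ. If m > K then |19/(m + 7)| ≤ 19/m < ϵ.

K = 19/ϵ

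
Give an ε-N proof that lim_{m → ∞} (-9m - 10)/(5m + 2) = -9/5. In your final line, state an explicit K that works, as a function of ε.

Suppose ε > 0. For m ≥ 1, |(-9m - 10)/(5m + 2) + 9/5| = |-32|/(5(5m + 2)) = 32/(5(5m + 2)).
Since 5m + 2 ≥ 5m for m ≥ 1, this is ≤ 32/(5·5m) = (32/25)/m.
So |(-9m - 10)/(5m + 2) + 9/5| < ε whenever m > (32/25)/ε.
Take K = (32/25)/ε. If m > K then |(-9m - 10)/(5m + 2) + 9/5| ≤ (32/25)/m < ε.

K = (32/25)/ε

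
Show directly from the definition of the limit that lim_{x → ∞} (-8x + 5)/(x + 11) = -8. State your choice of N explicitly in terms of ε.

N = 93/ε

Let ε > 0 be given. We seek N > 0 such that x > N implies |(-8x + 5)/(x + 11) + 8| < ε.
(-8x + 5)/(x + 11) + 8 = ((-8x + 5) − (-8)(x + 11)) / ((x + 11)) = 93/((x + 11)).
For x > 0 we have x + 11 > x, so |(-8x + 5)/(x + 11) + 8| = 93/((x + 11)) < 93/(x) = 93/x.
Thus |(-8x + 5)/(x + 11) + 8| < ε whenever x > 93/ε.
Take N = 93/ε. If x > N then |(-8x + 5)/(x + 11) + 8| < 93/x < ε.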